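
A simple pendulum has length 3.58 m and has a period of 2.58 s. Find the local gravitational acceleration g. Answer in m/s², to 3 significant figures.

From T = 2π√(L/g), g = 4π²L/T² = 4π² × 3.58/2.580² = 21.2 m/s².

21.2 m/s²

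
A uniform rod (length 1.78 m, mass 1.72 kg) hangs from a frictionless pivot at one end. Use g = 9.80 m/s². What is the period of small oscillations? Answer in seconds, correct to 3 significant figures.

2.19 s

For a physical pendulum T = 2π√(I/(mgd)), with d = 0.8900 m from pivot to centre of mass.
I_cm = mL²/12 = 1.72 × 1.78²/12 = 0.4541 kg·m²; I = I_cm + md² = 0.4541 + 1.72 × 0.8900² = 1.817 kg·m².
T = 2π√(1.817/(1.72 × 9.80 × 0.8900)) = 2.19 s.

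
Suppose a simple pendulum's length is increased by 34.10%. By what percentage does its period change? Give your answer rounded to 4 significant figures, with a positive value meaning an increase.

15.80%

T ∝ √L, so T'/T = √(1.3410) = 1.1580.
Percentage change in T = (1.1580 − 1) × 100% = 15.80%.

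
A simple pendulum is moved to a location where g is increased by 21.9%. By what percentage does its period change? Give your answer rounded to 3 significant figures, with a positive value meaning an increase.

-9.43%

T ∝ 1/√g, so T'/T = 1/√(1.219) = 0.9057.
Percentage change in T = (0.9057 − 1) × 100% = -9.43%.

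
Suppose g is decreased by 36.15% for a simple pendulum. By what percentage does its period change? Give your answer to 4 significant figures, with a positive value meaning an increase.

25.15%

T ∝ 1/√g, so T'/T = 1/√(0.63850) = 1.2515.
Percentage change in T = (1.2515 − 1) × 100% = 25.15%.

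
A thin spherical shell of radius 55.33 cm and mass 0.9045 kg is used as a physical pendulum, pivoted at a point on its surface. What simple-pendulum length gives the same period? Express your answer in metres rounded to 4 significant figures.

0.9222 m

The equivalent simple-pendulum length is L_eq = I/(md), where I is about the pivot and d = 0.55330 m.
I_cm = (2/3)mR² = 0.18460 kg·m², so I = I_cm + md² = 0.18460 + 0.27690 = 0.46151 kg·m².
L_eq = 0.46151/(0.9045 × 0.55330) = 0.9222 m.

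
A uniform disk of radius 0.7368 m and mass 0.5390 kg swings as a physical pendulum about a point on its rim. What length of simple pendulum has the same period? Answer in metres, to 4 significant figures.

1.105 m

The equivalent simple-pendulum length is L_eq = I/(md), where I is about the pivot and d = 0.73680 m.
I_cm = ½mR² = 0.14630 kg·m², so I = I_cm + md² = 0.14630 + 0.29261 = 0.43891 kg·m².
L_eq = 0.43891/(0.5390 × 0.73680) = 1.105 m.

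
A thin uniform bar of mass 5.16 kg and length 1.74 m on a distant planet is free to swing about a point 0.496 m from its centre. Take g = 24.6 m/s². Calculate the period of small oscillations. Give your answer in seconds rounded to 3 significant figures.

1.27 s

For a physical pendulum T = 2π√(I/(mgd)), with d = 0.4960 m from pivot to centre of mass.
I_cm = mL²/12 = 5.16 × 1.74²/12 = 1.302 kg·m²; I = I_cm + md² = 1.302 + 5.16 × 0.4960² = 2.571 kg·m².
T = 2π√(2.571/(5.16 × 24.6 × 0.4960)) = 1.27 s.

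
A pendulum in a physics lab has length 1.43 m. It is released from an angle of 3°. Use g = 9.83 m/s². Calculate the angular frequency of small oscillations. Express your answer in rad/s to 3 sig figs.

ω = √(g/L) = √(9.83/1.43) = 2.62 rad/s.

2.62 rad/s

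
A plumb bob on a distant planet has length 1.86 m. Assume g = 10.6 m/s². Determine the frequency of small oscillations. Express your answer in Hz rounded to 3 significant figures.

T = 2π√(L/g) = 2π√(1.86/10.6) = 2.632 s, so f = 1/T = 0.380 Hz.

0.380 Hz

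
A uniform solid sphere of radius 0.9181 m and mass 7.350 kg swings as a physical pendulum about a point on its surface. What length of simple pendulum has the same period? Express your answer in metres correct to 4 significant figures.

The equivalent simple-pendulum length is L_eq = I/(md), where I is about the pivot and d = 0.91810 m.
I_cm = (2/5)mR² = 2.4781 kg·m², so I = I_cm + md² = 2.4781 + 6.1954 = 8.6735 kg·m².
L_eq = 8.6735/(7.350 × 0.91810) = 1.285 m.

1.285 m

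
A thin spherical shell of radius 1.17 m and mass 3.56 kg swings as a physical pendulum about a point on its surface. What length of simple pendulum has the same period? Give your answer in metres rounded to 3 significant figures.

The equivalent simple-pendulum length is L_eq = I/(md), where I is about the pivot and d = 1.170 m.
I_cm = (2/3)mR² = 3.249 kg·m², so I = I_cm + md² = 3.249 + 4.873 = 8.122 kg·m².
L_eq = 8.122/(3.56 × 1.170) = 1.95 m.

1.95 m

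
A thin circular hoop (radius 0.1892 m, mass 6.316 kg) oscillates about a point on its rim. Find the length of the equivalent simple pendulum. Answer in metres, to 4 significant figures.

0.3784 m

The equivalent simple-pendulum length is L_eq = I/(md), where I is about the pivot and d = 0.18920 m.
I_cm = mR² = 0.22609 kg·m², so I = I_cm + md² = 0.22609 + 0.22609 = 0.45218 kg·m².
L_eq = 0.45218/(6.316 × 0.18920) = 0.3784 m.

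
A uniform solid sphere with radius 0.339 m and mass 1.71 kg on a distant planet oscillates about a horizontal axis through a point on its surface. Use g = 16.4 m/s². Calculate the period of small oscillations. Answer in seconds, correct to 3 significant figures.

I_cm = (2/5)mr² = 0.07861 kg·m². The pivot is at distance d = 0.339 m from the centre of mass.
By the parallel-axis theorem, I = I_cm + md² = 0.07861 + 0.1965 = 0.2751 kg·m².
T = 2π√(I/(mgd)) = 2π√(0.2751/(1.71 × 16.4 × 0.339)) = 1.07 s.

1.07 s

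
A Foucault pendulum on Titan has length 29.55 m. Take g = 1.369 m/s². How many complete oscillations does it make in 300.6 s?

T = 2π√(L/g) = 2π√(29.55/1.369) = 29.192 s.
Number of complete oscillations = ⌊300.6/29.192⌋ = ⌊10.298⌋ = 10.

10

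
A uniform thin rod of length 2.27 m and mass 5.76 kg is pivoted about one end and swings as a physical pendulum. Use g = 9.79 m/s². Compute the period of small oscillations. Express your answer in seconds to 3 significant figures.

For a physical pendulum T = 2π√(I/(mgd)), with d = 1.135 m from pivot to centre of mass.
I_cm = mL²/12 = 5.76 × 2.27²/12 = 2.473 kg·m²; I = I_cm + md² = 2.473 + 5.76 × 1.135² = 9.894 kg·m².
T = 2π√(9.894/(5.76 × 9.79 × 1.135)) = 2.47 s.

2.47 s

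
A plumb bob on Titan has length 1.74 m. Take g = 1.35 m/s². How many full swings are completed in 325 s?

45

T = 2π√(L/g) = 2π√(1.74/1.35) = 7.133 s.
Number of complete oscillations = ⌊325/7.133⌋ = ⌊45.56⌋ = 45.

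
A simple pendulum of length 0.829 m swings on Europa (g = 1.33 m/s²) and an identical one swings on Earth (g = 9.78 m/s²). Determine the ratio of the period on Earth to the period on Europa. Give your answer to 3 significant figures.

T ∝ 1/√g, so T₂/T₁ = √(g₁/g₂) = √(1.33/9.78) = 0.369.

0.369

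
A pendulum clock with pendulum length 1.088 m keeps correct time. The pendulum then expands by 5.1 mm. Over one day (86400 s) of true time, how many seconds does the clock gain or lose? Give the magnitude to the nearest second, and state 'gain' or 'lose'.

T ∝ √L, so T'/T = √(1.09310/1.088) = 1.00234.
In 86400 s of true time the clock registers 86400/1.00234 = 86198.2 s, so it loses 202 s.

lose 202 s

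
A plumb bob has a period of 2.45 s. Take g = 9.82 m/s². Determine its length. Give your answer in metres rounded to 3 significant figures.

1.49 m

From T = 2π√(L/g), L = gT²/(4π²) = 9.82 × 2.450²/(4π²) = 1.49 m.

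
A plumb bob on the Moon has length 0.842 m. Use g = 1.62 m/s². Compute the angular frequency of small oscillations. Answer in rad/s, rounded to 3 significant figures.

ω = √(g/L) = √(1.62/0.842) = 1.39 rad/s.

1.39 rad/s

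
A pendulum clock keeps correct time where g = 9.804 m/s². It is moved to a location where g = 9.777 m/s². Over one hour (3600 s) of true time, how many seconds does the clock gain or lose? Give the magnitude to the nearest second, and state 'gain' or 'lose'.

lose 5 s

The clock's period scales as T ∝ 1/√g, so T'/T = √(9.804/9.777) = 1.00138.
In 3600 s of true time the clock registers 3600/1.00138 = 3595.0 s, so it loses 5 s.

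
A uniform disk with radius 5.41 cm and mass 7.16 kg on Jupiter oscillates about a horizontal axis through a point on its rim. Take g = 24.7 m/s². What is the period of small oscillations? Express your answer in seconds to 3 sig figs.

I_cm = ½mr² = 0.01048 kg·m². The pivot is at distance d = 0.0541 m from the centre of mass.
By the parallel-axis theorem, I = I_cm + md² = 0.01048 + 0.02096 = 0.03143 kg·m².
T = 2π√(I/(mgd)) = 2π√(0.03143/(7.16 × 24.7 × 0.0541)) = 0.360 s.

0.360 s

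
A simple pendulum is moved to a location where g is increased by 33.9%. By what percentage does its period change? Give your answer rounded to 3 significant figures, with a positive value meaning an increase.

T ∝ 1/√g, so T'/T = 1/√(1.339) = 0.8642.
Percentage change in T = (0.8642 − 1) × 100% = -13.6%.

-13.6%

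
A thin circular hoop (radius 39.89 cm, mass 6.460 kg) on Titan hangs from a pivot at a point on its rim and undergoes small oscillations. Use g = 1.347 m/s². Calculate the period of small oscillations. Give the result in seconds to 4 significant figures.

4.836 s

I_cm = mr² = 1.0279 kg·m². The pivot is at distance d = 0.3989 m from the centre of mass.
By the parallel-axis theorem, I = I_cm + md² = 1.0279 + 1.0279 = 2.0558 kg·m².
T = 2π√(I/(mgd)) = 2π√(2.0558/(6.460 × 1.347 × 0.3989)) = 4.836 s.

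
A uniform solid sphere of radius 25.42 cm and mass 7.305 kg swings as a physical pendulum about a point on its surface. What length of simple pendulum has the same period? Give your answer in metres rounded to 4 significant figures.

The equivalent simple-pendulum length is L_eq = I/(md), where I is about the pivot and d = 0.25420 m.
I_cm = (2/5)mR² = 0.18881 kg·m², so I = I_cm + md² = 0.18881 + 0.47203 = 0.66084 kg·m².
L_eq = 0.66084/(7.305 × 0.25420) = 0.3559 m.

0.3559 m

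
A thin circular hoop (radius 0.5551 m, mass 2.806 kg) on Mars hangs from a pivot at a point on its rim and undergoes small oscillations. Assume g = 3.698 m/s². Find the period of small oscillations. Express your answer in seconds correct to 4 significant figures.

3.443 s

I_cm = mr² = 0.86463 kg·m². The pivot is at distance d = 0.5551 m from the centre of mass.
By the parallel-axis theorem, I = I_cm + md² = 0.86463 + 0.86463 = 1.7293 kg·m².
T = 2π√(I/(mgd)) = 2π√(1.7293/(2.806 × 3.698 × 0.5551)) = 3.443 s.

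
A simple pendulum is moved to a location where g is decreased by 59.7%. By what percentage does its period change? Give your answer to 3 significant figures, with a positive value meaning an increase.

T ∝ 1/√g, so T'/T = 1/√(0.4030) = 1.575.
Percentage change in T = (1.575 − 1) × 100% = 57.5%.

57.5%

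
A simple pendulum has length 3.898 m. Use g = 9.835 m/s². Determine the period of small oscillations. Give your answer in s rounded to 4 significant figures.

3.956 s

T = 2π√(L/g) = 2π√(3.898/9.835) = 2π × 0.62956 = 3.956 s.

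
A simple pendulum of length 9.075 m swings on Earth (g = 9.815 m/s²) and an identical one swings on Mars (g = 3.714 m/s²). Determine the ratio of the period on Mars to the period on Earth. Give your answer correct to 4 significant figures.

T ∝ 1/√g, so T₂/T₁ = √(g₁/g₂) = √(9.815/3.714) = 1.626.

1.626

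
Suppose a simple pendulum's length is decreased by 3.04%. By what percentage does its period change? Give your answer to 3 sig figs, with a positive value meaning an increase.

T ∝ √L, so T'/T = √(0.9696) = 0.9847.
Percentage change in T = (0.9847 − 1) × 100% = -1.53%.

-1.53%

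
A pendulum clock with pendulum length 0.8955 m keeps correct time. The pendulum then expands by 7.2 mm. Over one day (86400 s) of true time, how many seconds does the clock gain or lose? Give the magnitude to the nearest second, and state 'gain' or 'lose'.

T ∝ √L, so T'/T = √(0.90270/0.8955) = 1.00401.
In 86400 s of true time the clock registers 86400/1.00401 = 86054.7 s, so it loses 345 s.

lose 345 s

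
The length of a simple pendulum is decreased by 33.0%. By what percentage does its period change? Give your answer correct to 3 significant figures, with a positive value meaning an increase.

T ∝ √L, so T'/T = √(0.6700) = 0.8185.
Percentage change in T = (0.8185 − 1) × 100% = -18.1%.

-18.1%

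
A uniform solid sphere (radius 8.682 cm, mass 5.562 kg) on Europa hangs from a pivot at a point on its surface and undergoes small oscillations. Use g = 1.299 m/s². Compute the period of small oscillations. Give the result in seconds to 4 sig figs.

1.922 s

I_cm = (2/5)mr² = 0.016770 kg·m². The pivot is at distance d = 0.08682 m from the centre of mass.
By the parallel-axis theorem, I = I_cm + md² = 0.016770 + 0.041925 = 0.058695 kg·m².
T = 2π√(I/(mgd)) = 2π√(0.058695/(5.562 × 1.299 × 0.08682)) = 1.922 s.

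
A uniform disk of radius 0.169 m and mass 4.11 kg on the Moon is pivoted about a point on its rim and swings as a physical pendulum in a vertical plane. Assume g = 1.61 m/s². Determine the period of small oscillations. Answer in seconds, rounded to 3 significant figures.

I_cm = ½mr² = 0.05869 kg·m². The pivot is at distance d = 0.169 m from the centre of mass.
By the parallel-axis theorem, I = I_cm + md² = 0.05869 + 0.1174 = 0.1761 kg·m².
T = 2π√(I/(mgd)) = 2π√(0.1761/(4.11 × 1.61 × 0.169)) = 2.49 s.

2.49 s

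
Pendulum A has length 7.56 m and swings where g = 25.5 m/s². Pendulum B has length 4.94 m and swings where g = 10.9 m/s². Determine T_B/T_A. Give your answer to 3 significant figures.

1.24

T = 2π√(L/g), so T_B/T_A = √((L_B/g_B)/(L_A/g_A)) = √((4.94/10.9)/(7.56/25.5)) = 1.24.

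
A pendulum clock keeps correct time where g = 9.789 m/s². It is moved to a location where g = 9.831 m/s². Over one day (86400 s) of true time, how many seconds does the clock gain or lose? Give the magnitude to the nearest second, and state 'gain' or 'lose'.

gain 185 s

The clock's period scales as T ∝ 1/√g, so T'/T = √(9.789/9.831) = 0.997862.
In 86400 s of true time the clock registers 86400/0.997862 = 86585.2 s, so it gains 185 s.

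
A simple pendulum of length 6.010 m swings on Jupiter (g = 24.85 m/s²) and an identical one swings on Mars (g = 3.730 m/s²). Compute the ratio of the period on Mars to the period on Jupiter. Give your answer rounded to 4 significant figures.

T ∝ 1/√g, so T₂/T₁ = √(g₁/g₂) = √(24.85/3.730) = 2.581.

2.581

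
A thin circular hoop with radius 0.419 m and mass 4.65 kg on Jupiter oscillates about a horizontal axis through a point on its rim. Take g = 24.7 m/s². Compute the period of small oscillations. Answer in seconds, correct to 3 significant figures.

1.16 s

I_cm = mr² = 0.8164 kg·m². The pivot is at distance d = 0.419 m from the centre of mass.
By the parallel-axis theorem, I = I_cm + md² = 0.8164 + 0.8164 = 1.633 kg·m².
T = 2π√(I/(mgd)) = 2π√(1.633/(4.65 × 24.7 × 0.419)) = 1.16 s.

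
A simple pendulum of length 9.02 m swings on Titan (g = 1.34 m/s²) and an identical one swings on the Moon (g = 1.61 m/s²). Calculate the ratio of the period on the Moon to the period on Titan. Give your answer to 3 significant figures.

T ∝ 1/√g, so T₂/T₁ = √(g₁/g₂) = √(1.34/1.61) = 0.912.

0.912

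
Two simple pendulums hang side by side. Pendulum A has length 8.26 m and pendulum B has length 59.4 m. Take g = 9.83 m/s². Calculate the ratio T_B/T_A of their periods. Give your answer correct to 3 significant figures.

2.68

T ∝ √L, so T_B/T_A = √(L_B/L_A) = √(59.4/8.26) = 2.68.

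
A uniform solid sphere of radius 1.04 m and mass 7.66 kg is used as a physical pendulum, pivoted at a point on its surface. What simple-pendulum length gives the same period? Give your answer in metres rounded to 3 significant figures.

1.46 m

The equivalent simple-pendulum length is L_eq = I/(md), where I is about the pivot and d = 1.040 m.
I_cm = (2/5)mR² = 3.314 kg·m², so I = I_cm + md² = 3.314 + 8.285 = 11.60 kg·m².
L_eq = 11.60/(7.66 × 1.040) = 1.46 m.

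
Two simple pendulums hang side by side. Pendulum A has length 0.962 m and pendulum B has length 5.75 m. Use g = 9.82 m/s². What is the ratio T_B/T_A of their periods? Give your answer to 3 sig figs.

T ∝ √L, so T_B/T_A = √(L_B/L_A) = √(5.75/0.962) = 2.44.

2.44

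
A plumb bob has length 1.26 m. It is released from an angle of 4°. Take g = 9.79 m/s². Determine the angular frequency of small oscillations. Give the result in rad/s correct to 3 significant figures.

ω = √(g/L) = √(9.79/1.26) = 2.79 rad/s.

2.79 rad/s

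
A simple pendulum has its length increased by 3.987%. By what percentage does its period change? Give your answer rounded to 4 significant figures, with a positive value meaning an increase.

T ∝ √L, so T'/T = √(1.0399) = 1.0197.
Percentage change in T = (1.0197 − 1) × 100% = 1.974%.

1.974%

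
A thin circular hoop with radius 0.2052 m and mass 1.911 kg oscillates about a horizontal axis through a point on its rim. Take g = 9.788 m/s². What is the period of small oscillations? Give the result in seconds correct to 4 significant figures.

I_cm = mr² = 0.080467 kg·m². The pivot is at distance d = 0.2052 m from the centre of mass.
By the parallel-axis theorem, I = I_cm + md² = 0.080467 + 0.080467 = 0.16093 kg·m².
T = 2π√(I/(mgd)) = 2π√(0.16093/(1.911 × 9.788 × 0.2052)) = 1.287 s.

1.287 s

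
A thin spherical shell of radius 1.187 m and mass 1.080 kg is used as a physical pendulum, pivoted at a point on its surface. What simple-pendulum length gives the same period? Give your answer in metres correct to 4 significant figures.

1.978 m

The equivalent simple-pendulum length is L_eq = I/(md), where I is about the pivot and d = 1.1870 m.
I_cm = (2/3)mR² = 1.0145 kg·m², so I = I_cm + md² = 1.0145 + 1.5217 = 2.5361 kg·m².
L_eq = 2.5361/(1.080 × 1.1870) = 1.978 m.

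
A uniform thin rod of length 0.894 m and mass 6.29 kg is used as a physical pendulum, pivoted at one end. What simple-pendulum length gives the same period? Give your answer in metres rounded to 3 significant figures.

0.596 m

The equivalent simple-pendulum length is L_eq = I/(md), where I is about the pivot and d = 0.4470 m.
I_cm = (1/12)mL² = 0.4189 kg·m², so I = I_cm + md² = 0.4189 + 1.257 = 1.676 kg·m².
L_eq = 1.676/(6.29 × 0.4470) = 0.596 m.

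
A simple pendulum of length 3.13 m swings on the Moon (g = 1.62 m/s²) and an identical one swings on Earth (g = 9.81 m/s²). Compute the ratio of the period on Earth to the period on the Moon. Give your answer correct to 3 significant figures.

T ∝ 1/√g, so T₂/T₁ = √(g₁/g₂) = √(1.62/9.81) = 0.406.

0.406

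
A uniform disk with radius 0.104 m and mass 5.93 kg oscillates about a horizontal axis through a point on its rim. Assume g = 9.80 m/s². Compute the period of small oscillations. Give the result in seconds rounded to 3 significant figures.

I_cm = ½mr² = 0.03207 kg·m². The pivot is at distance d = 0.104 m from the centre of mass.
By the parallel-axis theorem, I = I_cm + md² = 0.03207 + 0.06414 = 0.09621 kg·m².
T = 2π√(I/(mgd)) = 2π√(0.09621/(5.93 × 9.80 × 0.104)) = 0.793 s.

0.793 s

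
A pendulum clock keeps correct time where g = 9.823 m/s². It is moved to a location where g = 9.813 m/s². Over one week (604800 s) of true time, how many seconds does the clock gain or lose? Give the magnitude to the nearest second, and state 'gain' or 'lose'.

The clock's period scales as T ∝ 1/√g, so T'/T = √(9.823/9.813) = 1.00051.
In 604800 s of true time the clock registers 604800/1.00051 = 604492.1 s, so it loses 308 s.

lose 308 s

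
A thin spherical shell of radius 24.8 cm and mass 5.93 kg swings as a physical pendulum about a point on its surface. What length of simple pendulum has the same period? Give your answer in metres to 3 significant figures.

0.413 m

The equivalent simple-pendulum length is L_eq = I/(md), where I is about the pivot and d = 0.2480 m.
I_cm = (2/3)mR² = 0.2431 kg·m², so I = I_cm + md² = 0.2431 + 0.3647 = 0.6079 kg·m².
L_eq = 0.6079/(5.93 × 0.2480) = 0.413 m.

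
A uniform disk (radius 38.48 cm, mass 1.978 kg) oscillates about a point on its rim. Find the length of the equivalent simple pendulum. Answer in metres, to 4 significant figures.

0.5772 m

The equivalent simple-pendulum length is L_eq = I/(md), where I is about the pivot and d = 0.38480 m.
I_cm = ½mR² = 0.14644 kg·m², so I = I_cm + md² = 0.14644 + 0.29288 = 0.43933 kg·m².
L_eq = 0.43933/(1.978 × 0.38480) = 0.5772 m.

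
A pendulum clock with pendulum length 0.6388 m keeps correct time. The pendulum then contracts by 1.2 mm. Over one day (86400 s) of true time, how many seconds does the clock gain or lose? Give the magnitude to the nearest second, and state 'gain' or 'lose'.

T ∝ √L, so T'/T = √(0.63760/0.6388) = 0.999060.
In 86400 s of true time the clock registers 86400/0.999060 = 86481.3 s, so it gains 81 s.

gain 81 s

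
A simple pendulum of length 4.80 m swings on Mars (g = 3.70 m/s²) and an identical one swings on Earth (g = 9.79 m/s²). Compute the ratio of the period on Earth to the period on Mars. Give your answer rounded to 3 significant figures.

T ∝ 1/√g, so T₂/T₁ = √(g₁/g₂) = √(3.70/9.79) = 0.615.

0.615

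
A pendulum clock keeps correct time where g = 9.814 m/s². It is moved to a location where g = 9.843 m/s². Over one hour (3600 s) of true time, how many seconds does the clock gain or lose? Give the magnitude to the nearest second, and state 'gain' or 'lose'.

The clock's period scales as T ∝ 1/√g, so T'/T = √(9.814/9.843) = 0.998526.
In 3600 s of true time the clock registers 3600/0.998526 = 3605.3 s, so it gains 5 s.

gain 5 s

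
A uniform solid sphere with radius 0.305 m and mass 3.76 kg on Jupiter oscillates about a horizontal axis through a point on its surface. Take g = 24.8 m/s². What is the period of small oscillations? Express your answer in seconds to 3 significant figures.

I_cm = (2/5)mr² = 0.1399 kg·m². The pivot is at distance d = 0.305 m from the centre of mass.
By the parallel-axis theorem, I = I_cm + md² = 0.1399 + 0.3498 = 0.4897 kg·m².
T = 2π√(I/(mgd)) = 2π√(0.4897/(3.76 × 24.8 × 0.305)) = 0.824 s.

0.824 s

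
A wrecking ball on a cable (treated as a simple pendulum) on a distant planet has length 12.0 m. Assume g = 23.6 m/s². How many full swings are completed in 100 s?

T = 2π√(L/g) = 2π√(12.0/23.6) = 4.480 s.
Number of complete oscillations = ⌊100/4.480⌋ = ⌊22.32⌋ = 22.

22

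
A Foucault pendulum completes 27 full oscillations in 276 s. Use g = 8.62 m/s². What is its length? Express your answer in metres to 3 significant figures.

22.8 m

T = 276/27 = 10.22 s.
From T = 2π√(L/g), L = gT²/(4π²) = 8.62 × 10.22²/(4π²) = 22.8 m.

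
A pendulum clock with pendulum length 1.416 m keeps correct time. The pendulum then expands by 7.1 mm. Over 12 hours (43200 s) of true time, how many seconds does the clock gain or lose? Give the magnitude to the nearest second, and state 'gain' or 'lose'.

lose 108 s

T ∝ √L, so T'/T = √(1.42310/1.416) = 1.00250.
In 43200 s of true time the clock registers 43200/1.00250 = 43092.1 s, so it loses 108 s.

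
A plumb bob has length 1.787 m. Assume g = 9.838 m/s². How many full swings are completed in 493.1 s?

T = 2π√(L/g) = 2π√(1.787/9.838) = 2.6779 s.
Number of complete oscillations = ⌊493.1/2.6779⌋ = ⌊184.14⌋ = 184.

184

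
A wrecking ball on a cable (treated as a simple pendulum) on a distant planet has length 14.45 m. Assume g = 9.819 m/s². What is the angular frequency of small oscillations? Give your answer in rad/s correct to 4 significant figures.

0.8243 rad/s

ω = √(g/L) = √(9.819/14.45) = 0.8243 rad/s.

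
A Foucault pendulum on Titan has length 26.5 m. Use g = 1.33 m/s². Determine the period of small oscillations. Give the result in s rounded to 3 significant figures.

28.0 s

T = 2π√(L/g) = 2π√(26.5/1.33) = 2π × 4.464 = 28.0 s.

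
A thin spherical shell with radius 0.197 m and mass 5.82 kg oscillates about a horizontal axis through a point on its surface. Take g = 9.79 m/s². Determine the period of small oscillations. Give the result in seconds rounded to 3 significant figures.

I_cm = (2/3)mr² = 0.1506 kg·m². The pivot is at distance d = 0.197 m from the centre of mass.
By the parallel-axis theorem, I = I_cm + md² = 0.1506 + 0.2259 = 0.3764 kg·m².
T = 2π√(I/(mgd)) = 2π√(0.3764/(5.82 × 9.79 × 0.197)) = 1.15 s.

1.15 s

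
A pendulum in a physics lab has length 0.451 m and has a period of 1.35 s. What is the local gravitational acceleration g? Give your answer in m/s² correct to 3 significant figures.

From T = 2π√(L/g), g = 4π²L/T² = 4π² × 0.451/1.350² = 9.77 m/s².

9.77 m/s²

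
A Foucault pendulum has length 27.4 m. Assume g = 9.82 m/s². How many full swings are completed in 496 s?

47

T = 2π√(L/g) = 2π√(27.4/9.82) = 10.50 s.
Number of complete oscillations = ⌊496/10.50⌋ = ⌊47.26⌋ = 47.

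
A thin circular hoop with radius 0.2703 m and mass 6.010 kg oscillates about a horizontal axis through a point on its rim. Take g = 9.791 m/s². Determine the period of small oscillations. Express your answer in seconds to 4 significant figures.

1.476 s

I_cm = mr² = 0.43910 kg·m². The pivot is at distance d = 0.2703 m from the centre of mass.
By the parallel-axis theorem, I = I_cm + md² = 0.43910 + 0.43910 = 0.87821 kg·m².
T = 2π√(I/(mgd)) = 2π√(0.87821/(6.010 × 9.791 × 0.2703)) = 1.476 s.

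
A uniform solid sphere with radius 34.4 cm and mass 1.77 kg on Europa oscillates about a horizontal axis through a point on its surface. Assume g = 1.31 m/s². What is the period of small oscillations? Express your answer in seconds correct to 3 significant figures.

3.81 s

I_cm = (2/5)mr² = 0.08378 kg·m². The pivot is at distance d = 0.344 m from the centre of mass.
By the parallel-axis theorem, I = I_cm + md² = 0.08378 + 0.2095 = 0.2932 kg·m².
T = 2π√(I/(mgd)) = 2π√(0.2932/(1.77 × 1.31 × 0.344)) = 3.81 s.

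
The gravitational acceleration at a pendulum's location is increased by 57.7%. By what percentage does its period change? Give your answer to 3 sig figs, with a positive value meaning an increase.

T ∝ 1/√g, so T'/T = 1/√(1.577) = 0.7963.
Percentage change in T = (0.7963 − 1) × 100% = -20.4%.

-20.4%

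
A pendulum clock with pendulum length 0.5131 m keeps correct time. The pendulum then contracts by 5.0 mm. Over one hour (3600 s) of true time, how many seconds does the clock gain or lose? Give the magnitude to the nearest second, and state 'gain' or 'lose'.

gain 18 s

T ∝ √L, so T'/T = √(0.50810/0.5131) = 0.995116.
In 3600 s of true time the clock registers 3600/0.995116 = 3617.7 s, so it gains 18 s.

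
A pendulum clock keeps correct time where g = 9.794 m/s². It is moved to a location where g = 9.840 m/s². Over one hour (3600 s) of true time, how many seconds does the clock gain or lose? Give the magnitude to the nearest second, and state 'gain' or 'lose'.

The clock's period scales as T ∝ 1/√g, so T'/T = √(9.794/9.840) = 0.997660.
In 3600 s of true time the clock registers 3600/0.997660 = 3608.4 s, so it gains 8 s.

gain 8 s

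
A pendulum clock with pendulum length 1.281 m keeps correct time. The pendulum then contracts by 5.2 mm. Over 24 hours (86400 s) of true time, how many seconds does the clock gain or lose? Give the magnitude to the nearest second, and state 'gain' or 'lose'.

gain 176 s

T ∝ √L, so T'/T = √(1.27580/1.281) = 0.997968.
In 86400 s of true time the clock registers 86400/0.997968 = 86575.9 s, so it gains 176 s.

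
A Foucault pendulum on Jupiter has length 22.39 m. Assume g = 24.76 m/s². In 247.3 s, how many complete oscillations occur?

41

T = 2π√(L/g) = 2π√(22.39/24.76) = 5.9749 s.
Number of complete oscillations = ⌊247.3/5.9749⌋ = ⌊41.390⌋ = 41.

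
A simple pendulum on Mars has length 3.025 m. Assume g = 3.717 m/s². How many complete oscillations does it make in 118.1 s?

20

T = 2π√(L/g) = 2π√(3.025/3.717) = 5.6682 s.
Number of complete oscillations = ⌊118.1/5.6682⌋ = ⌊20.835⌋ = 20.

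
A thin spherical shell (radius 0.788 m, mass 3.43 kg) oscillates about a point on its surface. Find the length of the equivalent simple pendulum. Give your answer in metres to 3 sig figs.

1.31 m

The equivalent simple-pendulum length is L_eq = I/(md), where I is about the pivot and d = 0.7880 m.
I_cm = (2/3)mR² = 1.420 kg·m², so I = I_cm + md² = 1.420 + 2.130 = 3.550 kg·m².
L_eq = 3.550/(3.43 × 0.7880) = 1.31 m.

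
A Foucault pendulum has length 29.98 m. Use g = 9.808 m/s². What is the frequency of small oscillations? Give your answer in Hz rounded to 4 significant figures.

0.09103 Hz

T = 2π√(L/g) = 2π√(29.98/9.808) = 10.985 s, so f = 1/T = 0.09103 Hz.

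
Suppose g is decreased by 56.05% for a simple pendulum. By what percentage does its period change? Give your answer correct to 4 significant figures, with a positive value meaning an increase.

50.84%

T ∝ 1/√g, so T'/T = 1/√(0.43950) = 1.5084.
Percentage change in T = (1.5084 − 1) × 100% = 50.84%.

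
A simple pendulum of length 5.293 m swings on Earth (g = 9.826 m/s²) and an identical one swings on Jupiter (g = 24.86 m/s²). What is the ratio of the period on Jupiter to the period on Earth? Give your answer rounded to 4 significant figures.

0.6287

T ∝ 1/√g, so T₂/T₁ = √(g₁/g₂) = √(9.826/24.86) = 0.6287.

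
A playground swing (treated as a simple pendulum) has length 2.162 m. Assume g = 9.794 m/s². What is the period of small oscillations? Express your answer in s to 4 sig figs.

2.952 s

T = 2π√(L/g) = 2π√(2.162/9.794) = 2π × 0.46984 = 2.952 s.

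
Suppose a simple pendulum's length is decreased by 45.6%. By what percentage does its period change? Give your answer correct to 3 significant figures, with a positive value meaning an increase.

-26.2%

T ∝ √L, so T'/T = √(0.5440) = 0.7376.
Percentage change in T = (0.7376 − 1) × 100% = -26.2%.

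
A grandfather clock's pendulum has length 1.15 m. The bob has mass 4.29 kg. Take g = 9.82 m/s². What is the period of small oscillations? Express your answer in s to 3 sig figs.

2.15 s

T = 2π√(L/g) = 2π√(1.15/9.82) = 2π × 0.3422 = 2.15 s.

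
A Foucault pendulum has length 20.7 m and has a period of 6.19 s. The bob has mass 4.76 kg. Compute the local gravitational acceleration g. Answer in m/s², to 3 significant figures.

From T = 2π√(L/g), g = 4π²L/T² = 4π² × 20.7/6.190² = 21.3 m/s².

21.3 m/s²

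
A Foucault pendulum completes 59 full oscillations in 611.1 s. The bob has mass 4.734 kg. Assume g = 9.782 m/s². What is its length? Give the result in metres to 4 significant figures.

T = 611.1/59 = 10.358 s.
From T = 2π√(L/g), L = gT²/(4π²) = 9.782 × 10.358²/(4π²) = 26.58 m.

26.58 m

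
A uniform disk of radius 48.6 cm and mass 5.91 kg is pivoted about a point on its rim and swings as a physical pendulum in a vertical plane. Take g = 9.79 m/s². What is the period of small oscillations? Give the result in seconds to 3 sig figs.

I_cm = ½mr² = 0.6980 kg·m². The pivot is at distance d = 0.486 m from the centre of mass.
By the parallel-axis theorem, I = I_cm + md² = 0.6980 + 1.396 = 2.094 kg·m².
T = 2π√(I/(mgd)) = 2π√(2.094/(5.91 × 9.79 × 0.486)) = 1.71 s.

1.71 s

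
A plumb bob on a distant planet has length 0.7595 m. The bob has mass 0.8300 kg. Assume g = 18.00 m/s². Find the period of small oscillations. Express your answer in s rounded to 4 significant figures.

1.291 s

T = 2π√(L/g) = 2π√(0.7595/18.00) = 2π × 0.20541 = 1.291 s.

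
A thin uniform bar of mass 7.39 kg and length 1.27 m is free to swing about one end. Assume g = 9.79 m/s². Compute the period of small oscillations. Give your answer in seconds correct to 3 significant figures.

1.85 s

For a physical pendulum T = 2π√(I/(mgd)), with d = 0.6350 m from pivot to centre of mass.
I_cm = mL²/12 = 7.39 × 1.27²/12 = 0.9933 kg·m²; I = I_cm + md² = 0.9933 + 7.39 × 0.6350² = 3.973 kg·m².
T = 2π√(3.973/(7.39 × 9.79 × 0.6350)) = 1.85 s.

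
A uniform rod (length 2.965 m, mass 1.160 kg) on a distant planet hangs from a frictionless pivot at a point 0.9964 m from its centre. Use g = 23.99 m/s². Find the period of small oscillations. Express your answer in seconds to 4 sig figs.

1.688 s

For a physical pendulum T = 2π√(I/(mgd)), with d = 0.99640 m from pivot to centre of mass.
I_cm = mL²/12 = 1.160 × 2.965²/12 = 0.84982 kg·m²; I = I_cm + md² = 0.84982 + 1.160 × 0.99640² = 2.0015 kg·m².
T = 2π√(2.0015/(1.160 × 23.99 × 0.99640)) = 1.688 s.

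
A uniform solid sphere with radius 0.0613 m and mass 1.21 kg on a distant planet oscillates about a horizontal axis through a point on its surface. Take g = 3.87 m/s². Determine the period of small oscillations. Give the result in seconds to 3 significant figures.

0.936 s

I_cm = (2/5)mr² = 0.001819 kg·m². The pivot is at distance d = 0.0613 m from the centre of mass.
By the parallel-axis theorem, I = I_cm + md² = 0.001819 + 0.004547 = 0.006366 kg·m².
T = 2π√(I/(mgd)) = 2π√(0.006366/(1.21 × 3.87 × 0.0613)) = 0.936 s.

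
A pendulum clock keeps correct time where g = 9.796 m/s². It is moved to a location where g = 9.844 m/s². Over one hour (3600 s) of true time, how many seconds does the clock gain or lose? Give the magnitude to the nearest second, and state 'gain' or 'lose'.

The clock's period scales as T ∝ 1/√g, so T'/T = √(9.796/9.844) = 0.997559.
In 3600 s of true time the clock registers 3600/0.997559 = 3608.8 s, so it gains 9 s.

gain 9 s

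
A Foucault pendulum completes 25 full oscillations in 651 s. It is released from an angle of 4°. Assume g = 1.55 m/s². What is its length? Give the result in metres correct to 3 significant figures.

T = 651/25 = 26.04 s.
From T = 2π√(L/g), L = gT²/(4π²) = 1.55 × 26.04²/(4π²) = 26.6 m.

26.6 m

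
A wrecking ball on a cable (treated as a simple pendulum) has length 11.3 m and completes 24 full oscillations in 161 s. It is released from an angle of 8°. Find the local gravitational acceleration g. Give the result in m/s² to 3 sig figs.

T = 161/24 = 6.708 s.
From T = 2π√(L/g), g = 4π²L/T² = 4π² × 11.3/6.708² = 9.91 m/s².

9.91 m/s²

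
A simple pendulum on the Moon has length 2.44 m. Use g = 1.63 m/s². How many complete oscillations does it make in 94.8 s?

T = 2π√(L/g) = 2π√(2.44/1.63) = 7.687 s.
Number of complete oscillations = ⌊94.8/7.687⌋ = ⌊12.33⌋ = 12.

12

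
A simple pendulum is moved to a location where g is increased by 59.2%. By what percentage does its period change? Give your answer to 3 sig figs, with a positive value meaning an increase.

-20.7%

T ∝ 1/√g, so T'/T = 1/√(1.592) = 0.7926.
Percentage change in T = (0.7926 − 1) × 100% = -20.7%.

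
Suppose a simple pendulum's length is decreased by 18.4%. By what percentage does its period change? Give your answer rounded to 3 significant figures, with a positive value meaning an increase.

T ∝ √L, so T'/T = √(0.8160) = 0.9033.
Percentage change in T = (0.9033 − 1) × 100% = -9.67%.

-9.67%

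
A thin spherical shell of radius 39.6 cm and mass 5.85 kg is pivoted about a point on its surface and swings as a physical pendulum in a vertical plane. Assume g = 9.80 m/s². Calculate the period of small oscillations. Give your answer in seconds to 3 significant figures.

1.63 s

I_cm = (2/3)mr² = 0.6116 kg·m². The pivot is at distance d = 0.396 m from the centre of mass.
By the parallel-axis theorem, I = I_cm + md² = 0.6116 + 0.9174 = 1.529 kg·m².
T = 2π√(I/(mgd)) = 2π√(1.529/(5.85 × 9.80 × 0.396)) = 1.63 s.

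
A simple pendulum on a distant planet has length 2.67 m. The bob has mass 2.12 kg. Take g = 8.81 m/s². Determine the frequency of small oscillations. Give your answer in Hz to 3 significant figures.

0.289 Hz

T = 2π√(L/g) = 2π√(2.67/8.81) = 3.459 s, so f = 1/T = 0.289 Hz.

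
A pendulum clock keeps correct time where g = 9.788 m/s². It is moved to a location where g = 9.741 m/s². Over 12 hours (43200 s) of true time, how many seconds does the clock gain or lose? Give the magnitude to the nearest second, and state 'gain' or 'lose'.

lose 104 s

The clock's period scales as T ∝ 1/√g, so T'/T = √(9.788/9.741) = 1.00241.
In 43200 s of true time the clock registers 43200/1.00241 = 43096.2 s, so it loses 104 s.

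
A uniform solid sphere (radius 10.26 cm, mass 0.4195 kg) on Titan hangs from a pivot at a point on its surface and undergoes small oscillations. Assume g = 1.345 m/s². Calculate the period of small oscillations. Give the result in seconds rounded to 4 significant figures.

2.053 s

I_cm = (2/5)mr² = 0.0017664 kg·m². The pivot is at distance d = 0.1026 m from the centre of mass.
By the parallel-axis theorem, I = I_cm + md² = 0.0017664 + 0.0044160 = 0.0061824 kg·m².
T = 2π√(I/(mgd)) = 2π√(0.0061824/(0.4195 × 1.345 × 0.1026)) = 2.053 s.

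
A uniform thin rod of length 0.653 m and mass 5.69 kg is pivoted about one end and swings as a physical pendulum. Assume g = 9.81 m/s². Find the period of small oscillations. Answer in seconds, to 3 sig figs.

For a physical pendulum T = 2π√(I/(mgd)), with d = 0.3265 m from pivot to centre of mass.
I_cm = mL²/12 = 5.69 × 0.653²/12 = 0.2022 kg·m²; I = I_cm + md² = 0.2022 + 5.69 × 0.3265² = 0.8088 kg·m².
T = 2π√(0.8088/(5.69 × 9.81 × 0.3265)) = 1.32 s.

1.32 s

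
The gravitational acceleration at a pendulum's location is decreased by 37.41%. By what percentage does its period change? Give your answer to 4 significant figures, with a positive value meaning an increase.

T ∝ 1/√g, so T'/T = 1/√(0.62590) = 1.2640.
Percentage change in T = (1.2640 − 1) × 100% = 26.40%.

26.40%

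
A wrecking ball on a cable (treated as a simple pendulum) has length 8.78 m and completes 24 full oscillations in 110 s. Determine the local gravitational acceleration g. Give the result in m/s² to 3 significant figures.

16.5 m/s²

T = 110/24 = 4.583 s.
From T = 2π√(L/g), g = 4π²L/T² = 4π² × 8.78/4.583² = 16.5 m/s².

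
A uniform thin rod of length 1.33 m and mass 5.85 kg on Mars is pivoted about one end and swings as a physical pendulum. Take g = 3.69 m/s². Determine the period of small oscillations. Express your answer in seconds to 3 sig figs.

For a physical pendulum T = 2π√(I/(mgd)), with d = 0.6650 m from pivot to centre of mass.
I_cm = mL²/12 = 5.85 × 1.33²/12 = 0.8623 kg·m²; I = I_cm + md² = 0.8623 + 5.85 × 0.6650² = 3.449 kg·m².
T = 2π√(3.449/(5.85 × 3.69 × 0.6650)) = 3.08 s.

3.08 s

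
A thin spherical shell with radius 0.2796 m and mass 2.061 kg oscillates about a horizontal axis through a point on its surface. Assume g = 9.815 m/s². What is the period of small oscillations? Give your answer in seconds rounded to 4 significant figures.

I_cm = (2/3)mr² = 0.10741 kg·m². The pivot is at distance d = 0.2796 m from the centre of mass.
By the parallel-axis theorem, I = I_cm + md² = 0.10741 + 0.16112 = 0.26854 kg·m².
T = 2π√(I/(mgd)) = 2π√(0.26854/(2.061 × 9.815 × 0.2796)) = 1.369 s.

1.369 s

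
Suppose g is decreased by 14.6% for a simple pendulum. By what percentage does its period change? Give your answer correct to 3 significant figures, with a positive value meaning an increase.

8.21%

T ∝ 1/√g, so T'/T = 1/√(0.8540) = 1.082.
Percentage change in T = (1.082 − 1) × 100% = 8.21%.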